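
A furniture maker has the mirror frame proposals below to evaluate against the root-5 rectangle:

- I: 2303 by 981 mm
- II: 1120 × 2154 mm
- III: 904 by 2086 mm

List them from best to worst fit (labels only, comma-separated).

III, I, II

Ratios: I = 2303 / 981 ≈ 2.348; II = 2154 / 1120 ≈ 1.923; III = 2086 / 904 ≈ 2.308.
|Δ from 2.236|: I 0.112; II 0.313; III 0.072.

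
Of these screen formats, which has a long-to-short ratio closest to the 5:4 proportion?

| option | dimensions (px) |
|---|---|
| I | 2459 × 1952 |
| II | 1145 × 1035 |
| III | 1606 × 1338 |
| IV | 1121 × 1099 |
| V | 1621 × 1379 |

Ratios (long/short): I ≈ 1.260; II ≈ 1.106; III ≈ 1.200; IV ≈ 1.020; V ≈ 1.175.
5:4 ≈ 1.250; option I is nearest (Δ 0.010).

I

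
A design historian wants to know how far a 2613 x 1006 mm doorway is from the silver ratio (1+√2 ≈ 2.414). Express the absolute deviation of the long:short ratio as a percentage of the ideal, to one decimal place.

Ratio = 2613 / 1006 ≈ 2.5974.
Ideal silver ratio ≈ 2.4142. |2.5974 − 2.4142| / 2.4142 ≈ 7.59% → 7.6%.

7.6%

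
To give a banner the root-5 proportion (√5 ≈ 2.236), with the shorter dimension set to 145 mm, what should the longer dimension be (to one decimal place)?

324.2 mm

root-5 ≈ 2.23607.
Longer side = 145 × 2.23607 ≈ 324.230 → 324.2 mm.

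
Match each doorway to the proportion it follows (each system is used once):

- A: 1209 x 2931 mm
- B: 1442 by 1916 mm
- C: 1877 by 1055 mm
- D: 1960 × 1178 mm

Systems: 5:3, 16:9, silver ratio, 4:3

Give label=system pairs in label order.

Ratios: A ≈ 2.424; B ≈ 1.329; C ≈ 1.779; D ≈ 1.664.
Targets: 5:3 ≈ 1.667; 16:9 ≈ 1.778; silver ratio ≈ 2.414; 4:3 ≈ 1.333.

A=silver ratio, B=4:3, C=16:9, D=5:3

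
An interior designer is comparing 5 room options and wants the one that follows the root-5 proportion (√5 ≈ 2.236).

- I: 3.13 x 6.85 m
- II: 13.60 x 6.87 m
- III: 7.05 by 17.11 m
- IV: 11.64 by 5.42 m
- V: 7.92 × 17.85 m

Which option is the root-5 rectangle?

Ratios (long/short): I ≈ 2.188; II ≈ 1.980; III ≈ 2.427; IV ≈ 2.148; V ≈ 2.254.
root-5 ≈ 2.236; option V is nearest (Δ 0.018).

V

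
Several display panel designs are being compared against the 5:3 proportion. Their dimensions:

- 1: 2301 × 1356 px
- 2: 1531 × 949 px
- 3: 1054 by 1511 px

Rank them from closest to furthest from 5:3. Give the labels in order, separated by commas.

1, 2, 3

1: 2301/1356 ≈ 1.697 → |1.697 − 1.667| = 0.030
2: 1531/949 ≈ 1.613 → |1.613 − 1.667| = 0.054
3: 1511/1054 ≈ 1.434 → |1.434 − 1.667| = 0.233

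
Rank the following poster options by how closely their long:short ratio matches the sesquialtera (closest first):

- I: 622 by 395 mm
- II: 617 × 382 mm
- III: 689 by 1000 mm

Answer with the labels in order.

III, I, II

Ratios: I = 622 / 395 ≈ 1.575; II = 617 / 382 ≈ 1.615; III = 1000 / 689 ≈ 1.451.
|Δ from 1.500|: I 0.075; II 0.115; III 0.049.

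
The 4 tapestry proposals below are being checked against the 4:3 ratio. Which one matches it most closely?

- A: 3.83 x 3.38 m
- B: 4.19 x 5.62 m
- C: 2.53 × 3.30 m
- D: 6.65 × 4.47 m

B

Ratios (long/short): A ≈ 1.133; B ≈ 1.341; C ≈ 1.304; D ≈ 1.488.
4:3 ≈ 1.333; option B is nearest (Δ 0.008).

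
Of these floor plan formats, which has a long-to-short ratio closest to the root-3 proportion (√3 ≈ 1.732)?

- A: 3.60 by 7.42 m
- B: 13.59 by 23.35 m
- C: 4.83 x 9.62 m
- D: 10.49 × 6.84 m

B

Ratios (long/short): A ≈ 2.061; B ≈ 1.718; C ≈ 1.992; D ≈ 1.534.
root-3 ≈ 1.732; option B is nearest (Δ 0.014).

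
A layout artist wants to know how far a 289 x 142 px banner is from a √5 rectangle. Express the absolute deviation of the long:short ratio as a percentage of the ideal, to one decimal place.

Ratio = 289 / 142 ≈ 2.0352.
Ideal root-5 ≈ 2.2361. |2.0352 − 2.2361| / 2.2361 ≈ 8.98% → 9.0%.

9.0%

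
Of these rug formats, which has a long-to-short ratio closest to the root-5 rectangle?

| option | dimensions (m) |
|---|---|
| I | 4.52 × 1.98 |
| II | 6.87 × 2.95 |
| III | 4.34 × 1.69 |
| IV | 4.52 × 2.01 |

Target root-5 ≈ 2.236.
I: 2.283 (Δ0.047)  II: 2.329 (Δ0.093)  III: 2.568 (Δ0.332)  IV: 2.249 (Δ0.013)

IV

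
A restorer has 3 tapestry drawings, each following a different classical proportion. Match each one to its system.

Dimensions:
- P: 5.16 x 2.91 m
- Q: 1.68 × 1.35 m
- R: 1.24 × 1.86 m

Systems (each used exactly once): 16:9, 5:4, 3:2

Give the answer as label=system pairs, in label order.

P = 5.16/2.91 ≈ 1.773 → 16:9 (1.778)
Q = 1.68/1.35 ≈ 1.244 → 5:4 (1.250)
R = 1.86/1.24 ≈ 1.500 → 3:2 (1.500)

P=16:9, Q=5:4, R=3:2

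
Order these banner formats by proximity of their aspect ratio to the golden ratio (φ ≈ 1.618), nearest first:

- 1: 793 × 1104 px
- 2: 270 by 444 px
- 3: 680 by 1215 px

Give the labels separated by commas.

1: 1104/793 ≈ 1.392 → |1.392 − 1.618| = 0.226
2: 444/270 ≈ 1.644 → |1.644 − 1.618| = 0.026
3: 1215/680 ≈ 1.787 → |1.787 − 1.618| = 0.169

2, 3, 1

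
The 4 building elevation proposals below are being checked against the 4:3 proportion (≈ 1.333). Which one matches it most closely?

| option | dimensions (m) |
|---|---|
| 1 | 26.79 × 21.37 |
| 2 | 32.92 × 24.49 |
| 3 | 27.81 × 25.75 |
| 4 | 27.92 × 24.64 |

Ratios (long/short): 1 ≈ 1.254; 2 ≈ 1.344; 3 ≈ 1.080; 4 ≈ 1.133.
4:3 ≈ 1.333; option 2 is nearest (Δ 0.011).

2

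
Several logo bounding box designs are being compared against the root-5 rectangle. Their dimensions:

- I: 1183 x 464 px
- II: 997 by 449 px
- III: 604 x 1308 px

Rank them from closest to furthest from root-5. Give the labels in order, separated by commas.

II, III, I

I: 1183/464 ≈ 2.550 → |2.550 − 2.236| = 0.314
II: 997/449 ≈ 2.220 → |2.220 − 2.236| = 0.016
III: 1308/604 ≈ 2.166 → |2.166 − 2.236| = 0.070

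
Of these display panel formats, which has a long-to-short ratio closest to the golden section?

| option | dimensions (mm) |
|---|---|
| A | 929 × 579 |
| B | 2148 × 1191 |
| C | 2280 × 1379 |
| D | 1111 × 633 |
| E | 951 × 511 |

A

Ratios (long/short): A ≈ 1.604; B ≈ 1.804; C ≈ 1.653; D ≈ 1.755; E ≈ 1.861.
golden ratio ≈ 1.618; option A is nearest (Δ 0.014).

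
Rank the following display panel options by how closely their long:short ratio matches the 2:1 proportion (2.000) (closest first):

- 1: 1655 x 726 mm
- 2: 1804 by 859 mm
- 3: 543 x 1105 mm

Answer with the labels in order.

Ratios: 1 = 1655 / 726 ≈ 2.280; 2 = 1804 / 859 ≈ 2.100; 3 = 1105 / 543 ≈ 2.035.
|Δ from 2.000|: 1 0.280; 2 0.100; 3 0.035.

3, 2, 1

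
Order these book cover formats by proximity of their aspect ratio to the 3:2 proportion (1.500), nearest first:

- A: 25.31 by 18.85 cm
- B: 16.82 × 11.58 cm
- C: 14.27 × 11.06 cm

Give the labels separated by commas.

B, A, C

A: 25.31/18.85 ≈ 1.343 → |1.343 − 1.500| = 0.157
B: 16.82/11.58 ≈ 1.453 → |1.453 − 1.500| = 0.047
C: 14.27/11.06 ≈ 1.290 → |1.290 − 1.500| = 0.210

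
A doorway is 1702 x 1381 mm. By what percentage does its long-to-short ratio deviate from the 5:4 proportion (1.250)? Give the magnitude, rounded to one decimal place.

Ratio = 1702 / 1381 ≈ 1.2324.
Ideal 5:4 = 1.2500. |1.2324 − 1.2500| / 1.2500 ≈ 1.41% → 1.4%.

1.4%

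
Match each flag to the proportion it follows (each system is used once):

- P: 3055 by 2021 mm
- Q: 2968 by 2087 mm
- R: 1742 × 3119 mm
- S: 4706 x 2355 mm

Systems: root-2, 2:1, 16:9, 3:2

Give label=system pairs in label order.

Ratios: P ≈ 1.512; Q ≈ 1.422; R ≈ 1.790; S ≈ 1.998.
Targets: root-2 ≈ 1.414; 2:1 ≈ 2.000; 16:9 ≈ 1.778; 3:2 ≈ 1.500.

P=3:2, Q=root-2, R=16:9, S=2:1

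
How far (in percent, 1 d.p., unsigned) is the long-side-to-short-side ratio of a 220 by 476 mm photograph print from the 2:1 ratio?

Ratio = 476 / 220 ≈ 2.1636.
Ideal 2:1 = 2.0000. |2.1636 − 2.0000| / 2.0000 ≈ 8.18% → 8.2%.

8.2%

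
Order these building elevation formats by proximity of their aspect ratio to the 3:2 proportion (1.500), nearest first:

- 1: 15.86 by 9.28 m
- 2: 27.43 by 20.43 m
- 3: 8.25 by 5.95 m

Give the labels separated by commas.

Ratios: 1 = 15.86 / 9.28 ≈ 1.709; 2 = 27.43 / 20.43 ≈ 1.343; 3 = 8.25 / 5.95 ≈ 1.387.
|Δ from 1.500|: 1 0.209; 2 0.157; 3 0.113.

3, 2, 1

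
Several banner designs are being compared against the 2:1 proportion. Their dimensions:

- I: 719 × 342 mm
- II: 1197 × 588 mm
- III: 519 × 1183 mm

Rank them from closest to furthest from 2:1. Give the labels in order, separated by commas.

Ratios: I = 719 / 342 ≈ 2.102; II = 1197 / 588 ≈ 2.036; III = 1183 / 519 ≈ 2.279.
|Δ from 2.000|: I 0.102; II 0.036; III 0.279.

II, I, III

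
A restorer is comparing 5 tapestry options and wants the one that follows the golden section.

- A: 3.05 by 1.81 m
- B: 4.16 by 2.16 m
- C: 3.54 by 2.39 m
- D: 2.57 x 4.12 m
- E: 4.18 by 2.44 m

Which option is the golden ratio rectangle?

Target golden ratio ≈ 1.618.
A: 1.685 (Δ0.067)  B: 1.926 (Δ0.308)  C: 1.481 (Δ0.137)  D: 1.603 (Δ0.015)  E: 1.713 (Δ0.095)

D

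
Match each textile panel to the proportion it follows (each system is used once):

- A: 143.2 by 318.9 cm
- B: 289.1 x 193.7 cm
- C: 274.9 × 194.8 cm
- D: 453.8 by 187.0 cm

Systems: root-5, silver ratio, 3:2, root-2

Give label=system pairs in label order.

Ratios: A ≈ 2.227; B ≈ 1.493; C ≈ 1.411; D ≈ 2.427.
Targets: root-5 ≈ 2.236; silver ratio ≈ 2.414; 3:2 ≈ 1.500; root-2 ≈ 1.414.

A=root-5, B=3:2, C=root-2, D=silver ratio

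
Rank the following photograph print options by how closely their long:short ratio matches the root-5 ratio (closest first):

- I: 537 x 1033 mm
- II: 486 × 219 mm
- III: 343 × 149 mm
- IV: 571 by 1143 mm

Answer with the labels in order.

II, III, IV, I

I: 1033/537 ≈ 1.924 → |1.924 − 2.236| = 0.312
II: 486/219 ≈ 2.219 → |2.219 − 2.236| = 0.017
III: 343/149 ≈ 2.302 → |2.302 − 2.236| = 0.066
IV: 1143/571 ≈ 2.002 → |2.002 − 2.236| = 0.234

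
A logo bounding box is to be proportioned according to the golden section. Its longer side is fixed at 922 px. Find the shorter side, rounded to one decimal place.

569.8 px

golden ratio ≈ 1.61803.
Shorter side = 922 ÷ 1.61803 ≈ 569.829 → 569.8 px.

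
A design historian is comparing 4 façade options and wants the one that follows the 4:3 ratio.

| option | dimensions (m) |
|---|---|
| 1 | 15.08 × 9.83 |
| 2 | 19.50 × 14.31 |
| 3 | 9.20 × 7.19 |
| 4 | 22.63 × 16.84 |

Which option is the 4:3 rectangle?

Target 4:3 ≈ 1.333.
1: 1.534 (Δ0.201)  2: 1.363 (Δ0.030)  3: 1.280 (Δ0.053)  4: 1.344 (Δ0.011)

4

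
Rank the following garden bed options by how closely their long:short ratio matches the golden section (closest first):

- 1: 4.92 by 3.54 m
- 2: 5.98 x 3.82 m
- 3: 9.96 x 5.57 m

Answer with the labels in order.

Ratios: 1 = 4.92 / 3.54 ≈ 1.390; 2 = 5.98 / 3.82 ≈ 1.565; 3 = 9.96 / 5.57 ≈ 1.788.
|Δ from 1.618|: 1 0.228; 2 0.053; 3 0.170.

2, 3, 1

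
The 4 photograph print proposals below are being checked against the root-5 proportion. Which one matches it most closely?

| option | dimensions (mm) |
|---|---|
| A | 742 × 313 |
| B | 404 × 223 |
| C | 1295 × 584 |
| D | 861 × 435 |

Target root-5 ≈ 2.236.
A: 2.371 (Δ0.135)  B: 1.812 (Δ0.424)  C: 2.217 (Δ0.019)  D: 1.979 (Δ0.257)

C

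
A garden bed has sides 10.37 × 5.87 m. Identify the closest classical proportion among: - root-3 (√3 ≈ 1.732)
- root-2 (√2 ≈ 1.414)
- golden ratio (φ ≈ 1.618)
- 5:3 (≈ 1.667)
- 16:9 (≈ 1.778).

16:9

10.37/5.87 ≈ 1.767. Nearest candidates are 16:9 (1.778, off by 0.011) and root-3 (1.732, off by 0.035).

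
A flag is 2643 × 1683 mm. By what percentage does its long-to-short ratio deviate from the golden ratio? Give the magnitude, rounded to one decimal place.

Ratio = 2643 / 1683 ≈ 1.5704.
Ideal golden ratio ≈ 1.6180. |1.5704 − 1.6180| / 1.6180 ≈ 2.94% → 2.9%.

2.9%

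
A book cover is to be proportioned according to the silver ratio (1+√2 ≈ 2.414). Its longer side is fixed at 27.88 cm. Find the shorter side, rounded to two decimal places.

11.55 cm

silver ratio ≈ 2.41421.
Shorter side = 27.88 ÷ 2.41421 ≈ 11.5483 → 11.55 cm.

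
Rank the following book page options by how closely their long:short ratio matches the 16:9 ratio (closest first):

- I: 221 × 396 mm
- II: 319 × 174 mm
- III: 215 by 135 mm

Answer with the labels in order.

I, II, III

Ratios: I = 396 / 221 ≈ 1.792; II = 319 / 174 ≈ 1.833; III = 215 / 135 ≈ 1.593.
|Δ from 1.778|: I 0.014; II 0.055; III 0.185.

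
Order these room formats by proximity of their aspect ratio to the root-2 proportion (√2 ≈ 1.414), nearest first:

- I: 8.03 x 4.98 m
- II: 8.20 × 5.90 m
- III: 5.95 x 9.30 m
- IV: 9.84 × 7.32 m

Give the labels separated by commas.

Ratios: I = 8.03 / 4.98 ≈ 1.612; II = 8.20 / 5.90 ≈ 1.390; III = 9.30 / 5.95 ≈ 1.563; IV = 9.84 / 7.32 ≈ 1.344.
|Δ from 1.414|: I 0.198; II 0.024; III 0.149; IV 0.070.

II, IV, III, I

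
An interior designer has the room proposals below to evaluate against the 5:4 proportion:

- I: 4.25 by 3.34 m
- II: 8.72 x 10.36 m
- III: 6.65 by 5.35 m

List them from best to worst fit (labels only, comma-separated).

I: 4.25/3.34 ≈ 1.272 → |1.272 − 1.250| = 0.022
II: 10.36/8.72 ≈ 1.188 → |1.188 − 1.250| = 0.062
III: 6.65/5.35 ≈ 1.243 → |1.243 − 1.250| = 0.007

III, I, II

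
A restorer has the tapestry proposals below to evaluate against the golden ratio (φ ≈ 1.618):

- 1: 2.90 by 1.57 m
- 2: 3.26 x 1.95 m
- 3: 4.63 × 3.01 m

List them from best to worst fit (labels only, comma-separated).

Ratios: 1 = 2.90 / 1.57 ≈ 1.847; 2 = 3.26 / 1.95 ≈ 1.672; 3 = 4.63 / 3.01 ≈ 1.538.
|Δ from 1.618|: 1 0.229; 2 0.054; 3 0.080.

2, 3, 1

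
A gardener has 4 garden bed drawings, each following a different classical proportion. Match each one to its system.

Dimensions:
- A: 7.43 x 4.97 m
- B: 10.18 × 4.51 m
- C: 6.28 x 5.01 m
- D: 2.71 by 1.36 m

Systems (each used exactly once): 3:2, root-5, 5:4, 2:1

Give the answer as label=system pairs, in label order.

A = 7.43/4.97 ≈ 1.495 → 3:2 (1.500)
B = 10.18/4.51 ≈ 2.257 → root-5 (2.236)
C = 6.28/5.01 ≈ 1.253 → 5:4 (1.250)
D = 2.71/1.36 ≈ 1.993 → 2:1 (2.000)

A=3:2, B=root-5, C=5:4, D=2:1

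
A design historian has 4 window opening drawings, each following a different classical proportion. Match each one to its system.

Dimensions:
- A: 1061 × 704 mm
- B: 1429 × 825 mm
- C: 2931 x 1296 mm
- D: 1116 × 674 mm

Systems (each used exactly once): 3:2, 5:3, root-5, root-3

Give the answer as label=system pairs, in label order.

A = 1061/704 ≈ 1.507 → 3:2 (1.500)
B = 1429/825 ≈ 1.732 → root-3 (1.732)
C = 2931/1296 ≈ 2.262 → root-5 (2.236)
D = 1116/674 ≈ 1.656 → 5:3 (1.667)

A=3:2, B=root-3, C=root-5, D=5:3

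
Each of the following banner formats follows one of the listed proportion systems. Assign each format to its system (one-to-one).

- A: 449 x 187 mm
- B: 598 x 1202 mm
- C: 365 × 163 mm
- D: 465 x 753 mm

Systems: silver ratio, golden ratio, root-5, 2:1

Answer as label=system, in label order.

A=silver ratio, B=2:1, C=root-5, D=golden ratio

A = 449/187 ≈ 2.401 → silver ratio (2.414)
B = 1202/598 ≈ 2.010 → 2:1 (2.000)
C = 365/163 ≈ 2.239 → root-5 (2.236)
D = 753/465 ≈ 1.619 → golden ratio (1.618)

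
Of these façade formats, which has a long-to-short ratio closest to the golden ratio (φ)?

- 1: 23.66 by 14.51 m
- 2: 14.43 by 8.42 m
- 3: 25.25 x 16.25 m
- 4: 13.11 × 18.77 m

Ratios (long/short): 1 ≈ 1.631; 2 ≈ 1.714; 3 ≈ 1.554; 4 ≈ 1.432.
golden ratio ≈ 1.618; option 1 is nearest (Δ 0.013).

1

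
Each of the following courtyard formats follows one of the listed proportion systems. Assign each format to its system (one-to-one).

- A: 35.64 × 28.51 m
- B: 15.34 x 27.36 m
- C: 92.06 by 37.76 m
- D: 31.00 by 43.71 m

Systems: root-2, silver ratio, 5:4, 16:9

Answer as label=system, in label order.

A=5:4, B=16:9, C=silver ratio, D=root-2

Ratios: A ≈ 1.250; B ≈ 1.784; C ≈ 2.438; D ≈ 1.410.
Targets: root-2 ≈ 1.414; silver ratio ≈ 2.414; 5:4 ≈ 1.250; 16:9 ≈ 1.778.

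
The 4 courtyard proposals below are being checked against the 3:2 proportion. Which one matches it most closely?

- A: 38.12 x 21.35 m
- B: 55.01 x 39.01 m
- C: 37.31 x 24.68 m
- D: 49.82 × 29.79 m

C

Ratios (long/short): A ≈ 1.785; B ≈ 1.410; C ≈ 1.512; D ≈ 1.672.
3:2 ≈ 1.500; option C is nearest (Δ 0.012).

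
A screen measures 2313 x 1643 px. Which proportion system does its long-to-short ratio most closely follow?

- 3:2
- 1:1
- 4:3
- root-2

2313/1643 ≈ 1.408. Nearest candidates are root-2 (1.414, off by 0.006) and 4:3 (1.333, off by 0.075).

root-2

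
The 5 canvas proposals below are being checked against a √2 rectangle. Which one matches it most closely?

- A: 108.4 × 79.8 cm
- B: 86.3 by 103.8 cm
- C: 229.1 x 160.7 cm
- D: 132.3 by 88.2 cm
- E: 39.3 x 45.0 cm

Target root-2 ≈ 1.414.
A: 1.358 (Δ0.056)  B: 1.203 (Δ0.211)  C: 1.426 (Δ0.012)  D: 1.500 (Δ0.086)  E: 1.145 (Δ0.269)

C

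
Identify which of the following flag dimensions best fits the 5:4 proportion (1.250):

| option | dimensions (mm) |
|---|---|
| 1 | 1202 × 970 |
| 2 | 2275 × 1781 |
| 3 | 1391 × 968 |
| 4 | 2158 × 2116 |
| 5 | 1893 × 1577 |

1

Target 5:4 ≈ 1.250.
1: 1.239 (Δ0.011)  2: 1.277 (Δ0.027)  3: 1.437 (Δ0.187)  4: 1.020 (Δ0.230)  5: 1.200 (Δ0.050)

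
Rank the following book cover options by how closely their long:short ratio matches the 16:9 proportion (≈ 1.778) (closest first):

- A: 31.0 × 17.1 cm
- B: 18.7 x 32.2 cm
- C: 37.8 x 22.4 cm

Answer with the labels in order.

A, B, C

Ratios: A = 31.0 / 17.1 ≈ 1.813; B = 32.2 / 18.7 ≈ 1.722; C = 37.8 / 22.4 ≈ 1.688.
|Δ from 1.778|: A 0.035; B 0.056; C 0.090.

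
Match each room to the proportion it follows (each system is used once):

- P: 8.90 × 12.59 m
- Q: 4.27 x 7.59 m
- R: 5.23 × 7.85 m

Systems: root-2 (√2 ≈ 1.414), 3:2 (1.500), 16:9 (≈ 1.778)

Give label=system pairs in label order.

P=root-2, Q=16:9, R=3:2

P = 12.59/8.90 ≈ 1.415 → root-2 (1.414)
Q = 7.59/4.27 ≈ 1.778 → 16:9 (1.778)
R = 7.85/5.23 ≈ 1.501 → 3:2 (1.500)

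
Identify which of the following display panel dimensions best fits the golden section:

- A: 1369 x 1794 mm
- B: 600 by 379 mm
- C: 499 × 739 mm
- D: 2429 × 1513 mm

Ratios (long/short): A ≈ 1.310; B ≈ 1.583; C ≈ 1.481; D ≈ 1.605.
golden ratio ≈ 1.618; option D is nearest (Δ 0.013).

D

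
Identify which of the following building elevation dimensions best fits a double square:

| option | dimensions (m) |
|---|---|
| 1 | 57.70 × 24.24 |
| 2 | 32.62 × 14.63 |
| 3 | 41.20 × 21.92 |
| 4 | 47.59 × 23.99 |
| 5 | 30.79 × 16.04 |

4

Ratios (long/short): 1 ≈ 2.380; 2 ≈ 2.230; 3 ≈ 1.880; 4 ≈ 1.984; 5 ≈ 1.920.
2:1 ≈ 2.000; option 4 is nearest (Δ 0.016).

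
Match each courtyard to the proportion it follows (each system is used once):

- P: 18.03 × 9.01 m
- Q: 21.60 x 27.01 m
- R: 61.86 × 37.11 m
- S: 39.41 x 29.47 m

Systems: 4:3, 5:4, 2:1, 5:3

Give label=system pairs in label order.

P=2:1, Q=5:4, R=5:3, S=4:3

Ratios: P ≈ 2.001; Q ≈ 1.250; R ≈ 1.667; S ≈ 1.337.
Targets: 4:3 ≈ 1.333; 5:4 ≈ 1.250; 2:1 ≈ 2.000; 5:3 ≈ 1.667.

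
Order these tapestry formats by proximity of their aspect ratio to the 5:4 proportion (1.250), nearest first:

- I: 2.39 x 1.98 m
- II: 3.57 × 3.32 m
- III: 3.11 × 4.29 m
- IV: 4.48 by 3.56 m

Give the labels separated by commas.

I: 2.39/1.98 ≈ 1.207 → |1.207 − 1.250| = 0.043
II: 3.57/3.32 ≈ 1.075 → |1.075 − 1.250| = 0.175
III: 4.29/3.11 ≈ 1.379 → |1.379 − 1.250| = 0.129
IV: 4.48/3.56 ≈ 1.258 → |1.258 − 1.250| = 0.008

IV, I, III, II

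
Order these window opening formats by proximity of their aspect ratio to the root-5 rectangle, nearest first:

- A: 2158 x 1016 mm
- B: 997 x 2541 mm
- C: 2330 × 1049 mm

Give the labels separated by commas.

Ratios: A = 2158 / 1016 ≈ 2.124; B = 2541 / 997 ≈ 2.549; C = 2330 / 1049 ≈ 2.221.
|Δ from 2.236|: A 0.112; B 0.313; C 0.015.

C, A, B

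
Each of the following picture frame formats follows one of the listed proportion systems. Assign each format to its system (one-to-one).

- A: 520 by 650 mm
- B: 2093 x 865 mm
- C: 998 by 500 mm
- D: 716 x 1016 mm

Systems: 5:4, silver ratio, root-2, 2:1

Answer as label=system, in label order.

A=5:4, B=silver ratio, C=2:1, D=root-2

A = 650/520 ≈ 1.250 → 5:4 (1.250)
B = 2093/865 ≈ 2.420 → silver ratio (2.414)
C = 998/500 ≈ 1.996 → 2:1 (2.000)
D = 1016/716 ≈ 1.419 → root-2 (1.414)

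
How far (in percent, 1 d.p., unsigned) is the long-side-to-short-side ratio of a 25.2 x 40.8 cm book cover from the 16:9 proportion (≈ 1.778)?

8.9%

Ratio = 40.8 / 25.2 ≈ 1.6190.
Ideal 16:9 ≈ 1.7778. |1.6190 − 1.7778| / 1.7778 ≈ 8.93% → 8.9%.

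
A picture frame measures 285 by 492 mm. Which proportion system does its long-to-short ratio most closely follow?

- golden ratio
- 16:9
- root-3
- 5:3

Ratio = 492 / 285 ≈ 1.726.
Distances: golden ratio 1.618 (Δ 0.108); 16:9 1.778 (Δ 0.052); root-3 1.732 (Δ 0.006); 5:3 1.667 (Δ 0.059).

root-3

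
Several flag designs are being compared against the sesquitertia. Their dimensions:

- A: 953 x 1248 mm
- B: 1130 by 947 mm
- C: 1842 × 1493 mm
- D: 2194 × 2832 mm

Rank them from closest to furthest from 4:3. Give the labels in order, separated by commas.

A, D, C, B

A: 1248/953 ≈ 1.310 → |1.310 − 1.333| = 0.023
B: 1130/947 ≈ 1.193 → |1.193 − 1.333| = 0.140
C: 1842/1493 ≈ 1.234 → |1.234 − 1.333| = 0.099
D: 2832/2194 ≈ 1.291 → |1.291 − 1.333| = 0.042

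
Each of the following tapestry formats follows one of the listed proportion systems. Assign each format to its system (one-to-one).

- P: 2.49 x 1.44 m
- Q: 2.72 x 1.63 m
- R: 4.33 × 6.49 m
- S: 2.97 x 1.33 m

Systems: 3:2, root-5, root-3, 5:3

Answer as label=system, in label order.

Ratios: P ≈ 1.729; Q ≈ 1.669; R ≈ 1.499; S ≈ 2.233.
Targets: 3:2 ≈ 1.500; root-5 ≈ 2.236; root-3 ≈ 1.732; 5:3 ≈ 1.667.

P=root-3, Q=5:3, R=3:2, S=root-5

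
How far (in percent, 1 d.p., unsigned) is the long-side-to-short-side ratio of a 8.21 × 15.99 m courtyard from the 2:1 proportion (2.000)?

Ratio = 15.99 / 8.21 ≈ 1.9476.
Ideal 2:1 = 2.0000. |1.9476 − 2.0000| / 2.0000 ≈ 2.62% → 2.6%.

2.6%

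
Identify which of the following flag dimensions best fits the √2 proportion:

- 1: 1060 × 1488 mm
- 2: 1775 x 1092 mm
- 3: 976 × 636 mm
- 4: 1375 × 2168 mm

1

Target root-2 ≈ 1.414.
1: 1.404 (Δ0.010)  2: 1.625 (Δ0.211)  3: 1.535 (Δ0.121)  4: 1.577 (Δ0.163)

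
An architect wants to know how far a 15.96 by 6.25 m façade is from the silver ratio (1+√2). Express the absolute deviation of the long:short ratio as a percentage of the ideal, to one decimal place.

5.8%

Ratio = 15.96 / 6.25 ≈ 2.5536.
Ideal silver ratio ≈ 2.4142. |2.5536 − 2.4142| / 2.4142 ≈ 5.77% → 5.8%.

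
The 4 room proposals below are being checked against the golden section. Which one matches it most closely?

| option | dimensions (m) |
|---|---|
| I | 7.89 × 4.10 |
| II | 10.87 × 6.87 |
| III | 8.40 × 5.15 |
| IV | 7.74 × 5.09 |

III

Ratios (long/short): I ≈ 1.924; II ≈ 1.582; III ≈ 1.631; IV ≈ 1.521.
golden ratio ≈ 1.618; option III is nearest (Δ 0.013).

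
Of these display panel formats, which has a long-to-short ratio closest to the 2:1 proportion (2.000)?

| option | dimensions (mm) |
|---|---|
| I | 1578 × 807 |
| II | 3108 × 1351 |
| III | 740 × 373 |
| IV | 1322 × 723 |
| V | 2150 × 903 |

III

Ratios (long/short): I ≈ 1.955; II ≈ 2.301; III ≈ 1.984; IV ≈ 1.828; V ≈ 2.381.
2:1 ≈ 2.000; option III is nearest (Δ 0.016).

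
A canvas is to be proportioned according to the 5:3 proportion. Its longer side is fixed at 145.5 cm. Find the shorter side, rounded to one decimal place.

87.3 cm

5:3 ≈ 1.66667.
Shorter side = 145.5 ÷ 1.66667 ≈ 87.300 → 87.3 cm.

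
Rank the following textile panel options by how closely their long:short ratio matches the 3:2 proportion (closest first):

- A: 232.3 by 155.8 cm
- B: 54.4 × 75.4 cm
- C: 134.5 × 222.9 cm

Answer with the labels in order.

A, B, C

Ratios: A = 232.3 / 155.8 ≈ 1.491; B = 75.4 / 54.4 ≈ 1.386; C = 222.9 / 134.5 ≈ 1.657.
|Δ from 1.500|: A 0.009; B 0.114; C 0.157.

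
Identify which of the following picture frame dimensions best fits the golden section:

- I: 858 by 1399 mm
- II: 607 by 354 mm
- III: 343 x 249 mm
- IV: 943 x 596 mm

Ratios (long/short): I ≈ 1.631; II ≈ 1.715; III ≈ 1.378; IV ≈ 1.582.
golden ratio ≈ 1.618; option I is nearest (Δ 0.013).

I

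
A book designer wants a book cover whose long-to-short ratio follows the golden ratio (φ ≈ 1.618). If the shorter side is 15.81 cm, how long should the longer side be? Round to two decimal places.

25.58 cm

golden ratio ≈ 1.61803.
Longer side = 15.81 × 1.61803 ≈ 25.5811 → 25.58 cm.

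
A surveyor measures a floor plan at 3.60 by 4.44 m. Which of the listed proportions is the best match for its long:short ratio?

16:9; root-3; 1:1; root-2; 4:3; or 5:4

4.44/3.60 ≈ 1.233. Nearest candidates are 5:4 (1.250, off by 0.017) and 4:3 (1.333, off by 0.100).

5:4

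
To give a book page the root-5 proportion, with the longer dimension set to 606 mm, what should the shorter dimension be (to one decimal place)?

root-5 ≈ 2.23607.
Shorter side = 606 ÷ 2.23607 ≈ 271.011 → 271.0 mm.

271.0 mm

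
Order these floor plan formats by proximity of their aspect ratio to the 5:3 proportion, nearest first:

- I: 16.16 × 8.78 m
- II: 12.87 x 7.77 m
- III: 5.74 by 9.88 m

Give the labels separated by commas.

Ratios: I = 16.16 / 8.78 ≈ 1.841; II = 12.87 / 7.77 ≈ 1.656; III = 9.88 / 5.74 ≈ 1.721.
|Δ from 1.667|: I 0.174; II 0.011; III 0.054.

II, III, I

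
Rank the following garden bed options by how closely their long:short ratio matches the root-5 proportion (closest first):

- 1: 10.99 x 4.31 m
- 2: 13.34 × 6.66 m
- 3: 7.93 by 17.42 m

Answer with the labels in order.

3, 2, 1

1: 10.99/4.31 ≈ 2.550 → |2.550 − 2.236| = 0.314
2: 13.34/6.66 ≈ 2.003 → |2.003 − 2.236| = 0.233
3: 17.42/7.93 ≈ 2.197 → |2.197 − 2.236| = 0.039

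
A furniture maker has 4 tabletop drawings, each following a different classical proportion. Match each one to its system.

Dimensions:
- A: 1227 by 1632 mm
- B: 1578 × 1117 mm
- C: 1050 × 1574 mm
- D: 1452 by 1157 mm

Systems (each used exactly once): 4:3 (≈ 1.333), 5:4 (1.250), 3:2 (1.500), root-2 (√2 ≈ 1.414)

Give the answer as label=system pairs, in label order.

A=4:3, B=root-2, C=3:2, D=5:4

A = 1632/1227 ≈ 1.330 → 4:3 (1.333)
B = 1578/1117 ≈ 1.413 → root-2 (1.414)
C = 1574/1050 ≈ 1.499 → 3:2 (1.500)
D = 1452/1157 ≈ 1.255 → 5:4 (1.250)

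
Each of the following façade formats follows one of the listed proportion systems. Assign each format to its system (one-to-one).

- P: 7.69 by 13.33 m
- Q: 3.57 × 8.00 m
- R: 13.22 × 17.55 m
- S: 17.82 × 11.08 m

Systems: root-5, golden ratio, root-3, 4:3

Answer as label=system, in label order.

P=root-3, Q=root-5, R=4:3, S=golden ratio

Ratios: P ≈ 1.733; Q ≈ 2.241; R ≈ 1.328; S ≈ 1.608.
Targets: root-5 ≈ 2.236; golden ratio ≈ 1.618; root-3 ≈ 1.732; 4:3 ≈ 1.333.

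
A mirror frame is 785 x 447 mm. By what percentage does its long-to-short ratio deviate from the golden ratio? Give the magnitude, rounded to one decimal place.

Ratio = 785 / 447 ≈ 1.7562.
Ideal golden ratio ≈ 1.6180. |1.7562 − 1.6180| / 1.6180 ≈ 8.54% → 8.5%.

8.5%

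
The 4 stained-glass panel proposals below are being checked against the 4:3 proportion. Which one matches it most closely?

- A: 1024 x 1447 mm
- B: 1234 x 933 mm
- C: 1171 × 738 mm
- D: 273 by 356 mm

Target 4:3 ≈ 1.333.
A: 1.413 (Δ0.080)  B: 1.323 (Δ0.010)  C: 1.587 (Δ0.254)  D: 1.304 (Δ0.029)

B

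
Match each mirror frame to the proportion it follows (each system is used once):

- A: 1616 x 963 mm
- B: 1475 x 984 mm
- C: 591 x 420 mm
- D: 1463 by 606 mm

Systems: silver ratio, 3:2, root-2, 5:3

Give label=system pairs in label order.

A = 1616/963 ≈ 1.678 → 5:3 (1.667)
B = 1475/984 ≈ 1.499 → 3:2 (1.500)
C = 591/420 ≈ 1.407 → root-2 (1.414)
D = 1463/606 ≈ 2.414 → silver ratio (2.414)

A=5:3, B=3:2, C=root-2, D=silver ratio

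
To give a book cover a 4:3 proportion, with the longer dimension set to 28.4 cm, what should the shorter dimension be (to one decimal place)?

21.3 cm

4:3 ≈ 1.33333.
Shorter side = 28.4 ÷ 1.33333 ≈ 21.300 → 21.3 cm.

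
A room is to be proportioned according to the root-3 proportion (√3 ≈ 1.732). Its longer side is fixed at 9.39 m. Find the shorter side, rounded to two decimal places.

root-3 ≈ 1.73205.
Shorter side = 9.39 ÷ 1.73205 ≈ 5.4213 → 5.42 m.

5.42 m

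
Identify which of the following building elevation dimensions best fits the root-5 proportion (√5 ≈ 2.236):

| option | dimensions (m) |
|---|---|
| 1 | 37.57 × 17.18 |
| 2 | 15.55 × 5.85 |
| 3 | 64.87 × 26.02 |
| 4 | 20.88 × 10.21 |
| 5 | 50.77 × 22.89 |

5

Target root-5 ≈ 2.236.
1: 2.187 (Δ0.049)  2: 2.658 (Δ0.422)  3: 2.493 (Δ0.257)  4: 2.045 (Δ0.191)  5: 2.218 (Δ0.018)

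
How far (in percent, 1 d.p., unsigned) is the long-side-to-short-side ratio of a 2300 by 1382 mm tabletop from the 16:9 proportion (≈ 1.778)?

6.4%

Ratio = 2300 / 1382 ≈ 1.6643.
Ideal 16:9 ≈ 1.7778. |1.6643 − 1.7778| / 1.7778 ≈ 6.38% → 6.4%.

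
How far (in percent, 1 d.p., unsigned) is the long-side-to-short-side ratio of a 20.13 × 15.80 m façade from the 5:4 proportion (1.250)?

Ratio = 20.13 / 15.80 ≈ 1.2741.
Ideal 5:4 = 1.2500. |1.2741 − 1.2500| / 1.2500 ≈ 1.93% → 1.9%.

1.9%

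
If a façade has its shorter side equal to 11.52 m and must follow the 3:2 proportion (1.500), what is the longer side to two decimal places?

3:2 = 1.50000.
Longer side = 11.52 × 1.50000 ≈ 17.2800 → 17.28 m.

17.28 m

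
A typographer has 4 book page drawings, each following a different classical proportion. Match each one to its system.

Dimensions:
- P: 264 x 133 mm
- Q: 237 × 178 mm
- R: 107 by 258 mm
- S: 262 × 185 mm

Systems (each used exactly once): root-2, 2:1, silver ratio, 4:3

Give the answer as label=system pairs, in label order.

P=2:1, Q=4:3, R=silver ratio, S=root-2

Ratios: P ≈ 1.985; Q ≈ 1.331; R ≈ 2.411; S ≈ 1.416.
Targets: root-2 ≈ 1.414; 2:1 ≈ 2.000; silver ratio ≈ 2.414; 4:3 ≈ 1.333.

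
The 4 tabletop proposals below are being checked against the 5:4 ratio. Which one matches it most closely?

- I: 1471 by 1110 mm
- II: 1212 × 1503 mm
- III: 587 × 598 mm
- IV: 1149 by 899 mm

Ratios (long/short): I ≈ 1.325; II ≈ 1.240; III ≈ 1.019; IV ≈ 1.278.
5:4 ≈ 1.250; option II is nearest (Δ 0.010).

II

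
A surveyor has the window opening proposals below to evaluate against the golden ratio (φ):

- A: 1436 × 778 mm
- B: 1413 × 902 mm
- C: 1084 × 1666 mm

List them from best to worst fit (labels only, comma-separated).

B, C, A

Ratios: A = 1436 / 778 ≈ 1.846; B = 1413 / 902 ≈ 1.567; C = 1666 / 1084 ≈ 1.537.
|Δ from 1.618|: A 0.228; B 0.051; C 0.081.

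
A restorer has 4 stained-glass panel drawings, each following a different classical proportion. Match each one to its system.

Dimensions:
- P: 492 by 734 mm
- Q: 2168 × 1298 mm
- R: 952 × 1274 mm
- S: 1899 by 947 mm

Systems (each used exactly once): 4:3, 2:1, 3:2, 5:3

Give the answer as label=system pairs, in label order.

Ratios: P ≈ 1.492; Q ≈ 1.670; R ≈ 1.338; S ≈ 2.005.
Targets: 4:3 ≈ 1.333; 2:1 ≈ 2.000; 3:2 ≈ 1.500; 5:3 ≈ 1.667.

P=3:2, Q=5:3, R=4:3, S=2:1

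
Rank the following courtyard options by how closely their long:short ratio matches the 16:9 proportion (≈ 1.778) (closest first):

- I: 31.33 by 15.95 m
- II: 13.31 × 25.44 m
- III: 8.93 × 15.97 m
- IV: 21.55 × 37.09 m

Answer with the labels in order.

I: 31.33/15.95 ≈ 1.964 → |1.964 − 1.778| = 0.186
II: 25.44/13.31 ≈ 1.911 → |1.911 − 1.778| = 0.133
III: 15.97/8.93 ≈ 1.788 → |1.788 − 1.778| = 0.010
IV: 37.09/21.55 ≈ 1.721 → |1.721 − 1.778| = 0.057

III, IV, II, I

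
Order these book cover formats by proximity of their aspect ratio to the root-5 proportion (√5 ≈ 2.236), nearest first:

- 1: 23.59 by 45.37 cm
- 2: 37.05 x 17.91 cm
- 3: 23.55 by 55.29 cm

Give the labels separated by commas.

3, 2, 1

1: 45.37/23.59 ≈ 1.923 → |1.923 − 2.236| = 0.313
2: 37.05/17.91 ≈ 2.069 → |2.069 − 2.236| = 0.167
3: 55.29/23.55 ≈ 2.348 → |2.348 − 2.236| = 0.112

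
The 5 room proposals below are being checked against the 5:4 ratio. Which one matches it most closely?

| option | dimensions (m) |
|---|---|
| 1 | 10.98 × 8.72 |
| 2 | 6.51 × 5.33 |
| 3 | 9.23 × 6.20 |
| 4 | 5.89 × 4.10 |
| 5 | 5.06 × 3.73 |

1

Ratios (long/short): 1 ≈ 1.259; 2 ≈ 1.221; 3 ≈ 1.489; 4 ≈ 1.437; 5 ≈ 1.357.
5:4 ≈ 1.250; option 1 is nearest (Δ 0.009).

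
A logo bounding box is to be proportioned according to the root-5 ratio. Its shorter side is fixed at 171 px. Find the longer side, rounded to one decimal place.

root-5 ≈ 2.23607.
Longer side = 171 × 2.23607 ≈ 382.368 → 382.4 px.

382.4 px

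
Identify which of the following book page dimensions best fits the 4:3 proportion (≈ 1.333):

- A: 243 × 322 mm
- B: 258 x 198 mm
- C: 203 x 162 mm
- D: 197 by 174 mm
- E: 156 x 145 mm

Ratios (long/short): A ≈ 1.325; B ≈ 1.303; C ≈ 1.253; D ≈ 1.132; E ≈ 1.076.
4:3 ≈ 1.333; option A is nearest (Δ 0.008).

A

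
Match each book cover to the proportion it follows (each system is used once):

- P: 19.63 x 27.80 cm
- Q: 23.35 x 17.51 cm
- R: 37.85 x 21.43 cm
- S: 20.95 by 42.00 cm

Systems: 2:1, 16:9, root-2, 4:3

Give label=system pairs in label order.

P = 27.80/19.63 ≈ 1.416 → root-2 (1.414)
Q = 23.35/17.51 ≈ 1.334 → 4:3 (1.333)
R = 37.85/21.43 ≈ 1.766 → 16:9 (1.778)
S = 42.00/20.95 ≈ 2.005 → 2:1 (2.000)

P=root-2, Q=4:3, R=16:9, S=2:1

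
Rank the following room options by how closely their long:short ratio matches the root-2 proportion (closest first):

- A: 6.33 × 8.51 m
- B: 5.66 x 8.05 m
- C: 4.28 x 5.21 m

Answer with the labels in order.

B, A, C

A: 8.51/6.33 ≈ 1.344 → |1.344 − 1.414| = 0.070
B: 8.05/5.66 ≈ 1.422 → |1.422 − 1.414| = 0.008
C: 5.21/4.28 ≈ 1.217 → |1.217 − 1.414| = 0.197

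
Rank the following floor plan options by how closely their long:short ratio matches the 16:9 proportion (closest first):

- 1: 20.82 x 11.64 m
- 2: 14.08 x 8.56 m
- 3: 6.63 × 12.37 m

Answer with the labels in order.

1, 3, 2

1: 20.82/11.64 ≈ 1.789 → |1.789 − 1.778| = 0.011
2: 14.08/8.56 ≈ 1.645 → |1.645 − 1.778| = 0.133
3: 12.37/6.63 ≈ 1.866 → |1.866 − 1.778| = 0.088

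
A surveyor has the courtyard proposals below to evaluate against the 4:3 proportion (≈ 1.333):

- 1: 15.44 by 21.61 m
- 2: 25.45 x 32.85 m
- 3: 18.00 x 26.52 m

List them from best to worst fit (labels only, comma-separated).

2, 1, 3

1: 21.61/15.44 ≈ 1.400 → |1.400 − 1.333| = 0.067
2: 32.85/25.45 ≈ 1.291 → |1.291 − 1.333| = 0.042
3: 26.52/18.00 ≈ 1.473 → |1.473 − 1.333| = 0.140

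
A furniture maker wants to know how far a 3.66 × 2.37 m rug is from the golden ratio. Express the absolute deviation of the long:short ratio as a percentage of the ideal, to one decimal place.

4.6%

Ratio = 3.66 / 2.37 ≈ 1.5443.
Ideal golden ratio ≈ 1.6180. |1.5443 − 1.6180| / 1.6180 ≈ 4.56% → 4.6%.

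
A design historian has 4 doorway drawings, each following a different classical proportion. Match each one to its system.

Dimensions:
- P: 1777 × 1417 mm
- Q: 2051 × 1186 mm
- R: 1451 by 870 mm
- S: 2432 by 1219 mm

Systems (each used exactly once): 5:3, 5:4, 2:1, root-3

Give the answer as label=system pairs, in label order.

P = 1777/1417 ≈ 1.254 → 5:4 (1.250)
Q = 2051/1186 ≈ 1.729 → root-3 (1.732)
R = 1451/870 ≈ 1.668 → 5:3 (1.667)
S = 2432/1219 ≈ 1.995 → 2:1 (2.000)

P=5:4, Q=root-3, R=5:3, S=2:1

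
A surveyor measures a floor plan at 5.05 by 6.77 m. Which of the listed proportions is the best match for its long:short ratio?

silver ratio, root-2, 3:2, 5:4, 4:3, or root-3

4:3

6.77/5.05 ≈ 1.341. Nearest candidates are 4:3 (1.333, off by 0.008) and root-2 (1.414, off by 0.073).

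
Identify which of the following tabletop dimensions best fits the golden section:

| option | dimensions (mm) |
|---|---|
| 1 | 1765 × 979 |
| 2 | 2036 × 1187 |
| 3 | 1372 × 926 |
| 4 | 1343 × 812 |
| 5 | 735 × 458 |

Ratios (long/short): 1 ≈ 1.803; 2 ≈ 1.715; 3 ≈ 1.482; 4 ≈ 1.654; 5 ≈ 1.605.
golden ratio ≈ 1.618; option 5 is nearest (Δ 0.013).

5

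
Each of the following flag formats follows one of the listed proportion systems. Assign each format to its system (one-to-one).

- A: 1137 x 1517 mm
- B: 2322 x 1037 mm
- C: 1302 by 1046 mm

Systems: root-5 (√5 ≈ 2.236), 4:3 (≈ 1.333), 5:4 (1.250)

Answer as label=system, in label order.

A = 1517/1137 ≈ 1.334 → 4:3 (1.333)
B = 2322/1037 ≈ 2.239 → root-5 (2.236)
C = 1302/1046 ≈ 1.245 → 5:4 (1.250)

A=4:3, B=root-5, C=5:4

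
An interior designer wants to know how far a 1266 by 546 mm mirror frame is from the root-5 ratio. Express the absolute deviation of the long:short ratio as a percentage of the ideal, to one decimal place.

3.7%

Ratio = 1266 / 546 ≈ 2.3187.
Ideal root-5 ≈ 2.2361. |2.3187 − 2.2361| / 2.2361 ≈ 3.69% → 3.7%.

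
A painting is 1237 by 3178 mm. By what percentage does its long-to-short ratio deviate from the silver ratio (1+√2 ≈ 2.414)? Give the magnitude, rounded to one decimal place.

6.4%

Ratio = 3178 / 1237 ≈ 2.5691.
Ideal silver ratio ≈ 2.4142. |2.5691 − 2.4142| / 2.4142 ≈ 6.42% → 6.4%.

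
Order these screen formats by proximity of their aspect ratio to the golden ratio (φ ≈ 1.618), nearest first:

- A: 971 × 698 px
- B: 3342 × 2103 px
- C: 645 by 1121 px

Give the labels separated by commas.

B, C, A

Ratios: A = 971 / 698 ≈ 1.391; B = 3342 / 2103 ≈ 1.589; C = 1121 / 645 ≈ 1.738.
|Δ from 1.618|: A 0.227; B 0.029; C 0.120.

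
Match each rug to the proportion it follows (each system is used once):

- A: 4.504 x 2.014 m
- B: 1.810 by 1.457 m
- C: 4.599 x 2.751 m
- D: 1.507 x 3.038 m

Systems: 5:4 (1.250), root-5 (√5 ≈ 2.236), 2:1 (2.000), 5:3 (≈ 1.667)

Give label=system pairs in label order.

Ratios: A ≈ 2.236; B ≈ 1.242; C ≈ 1.672; D ≈ 2.016.
Targets: 5:4 ≈ 1.250; root-5 ≈ 2.236; 2:1 ≈ 2.000; 5:3 ≈ 1.667.

A=root-5, B=5:4, C=5:3, D=2:1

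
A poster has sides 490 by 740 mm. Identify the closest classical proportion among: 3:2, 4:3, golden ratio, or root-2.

740/490 ≈ 1.510. Nearest candidates are 3:2 (1.500, off by 0.010) and root-2 (1.414, off by 0.096).

3:2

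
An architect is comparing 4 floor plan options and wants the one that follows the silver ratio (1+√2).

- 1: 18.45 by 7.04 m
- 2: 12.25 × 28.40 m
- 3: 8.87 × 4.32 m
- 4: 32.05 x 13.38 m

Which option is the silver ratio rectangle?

Ratios (long/short): 1 ≈ 2.621; 2 ≈ 2.318; 3 ≈ 2.053; 4 ≈ 2.395.
silver ratio ≈ 2.414; option 4 is nearest (Δ 0.019).

4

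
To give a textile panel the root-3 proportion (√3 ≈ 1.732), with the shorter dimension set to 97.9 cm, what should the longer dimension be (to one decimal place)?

169.6 cm

root-3 ≈ 1.73205.
Longer side = 97.9 × 1.73205 ≈ 169.568 → 169.6 cm.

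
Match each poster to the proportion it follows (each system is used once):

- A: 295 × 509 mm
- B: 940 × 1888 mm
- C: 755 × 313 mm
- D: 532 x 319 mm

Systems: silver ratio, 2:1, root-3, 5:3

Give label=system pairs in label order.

A=root-3, B=2:1, C=silver ratio, D=5:3

A = 509/295 ≈ 1.725 → root-3 (1.732)
B = 1888/940 ≈ 2.009 → 2:1 (2.000)
C = 755/313 ≈ 2.412 → silver ratio (2.414)
D = 532/319 ≈ 1.668 → 5:3 (1.667)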